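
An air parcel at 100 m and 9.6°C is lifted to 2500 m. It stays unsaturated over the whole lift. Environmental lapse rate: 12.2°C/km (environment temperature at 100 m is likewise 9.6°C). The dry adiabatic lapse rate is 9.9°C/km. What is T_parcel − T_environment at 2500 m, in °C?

Parcel:
  From 100 m to 2500 m (dry): cools by 9.9 × 2.4 = 23.76°C, giving -14.16°C.
Environment:
  From 100 m to 2500 m (environment): cools by 12.2 × 2.4 = 29.28°C, giving -19.68°C.
T_parcel − T_env = -14.16 − (-19.68) = +5.52°C

+5.52°C (parcel warmer than environment)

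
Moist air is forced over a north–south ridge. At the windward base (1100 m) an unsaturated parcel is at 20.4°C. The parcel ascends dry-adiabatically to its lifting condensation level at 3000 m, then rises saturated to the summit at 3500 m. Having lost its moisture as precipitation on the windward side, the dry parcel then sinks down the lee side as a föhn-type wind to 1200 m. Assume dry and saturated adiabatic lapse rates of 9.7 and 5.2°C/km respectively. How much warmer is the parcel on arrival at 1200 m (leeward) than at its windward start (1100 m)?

1100–3000 m, dry: Δz = 1.9 km ⇒ ΔT = -18.43°C; T = 1.97°C
3000–3500 m, saturated: Δz = 0.5 km ⇒ ΔT = -2.6°C; T = -0.63°C
3500–1200 m, dry descent: Δz = 2.3 km ⇒ ΔT = +22.31°C; T = 21.68°C
Net change vs windward start: 21.68 − 20.4 = +1.28°C

+1.28°C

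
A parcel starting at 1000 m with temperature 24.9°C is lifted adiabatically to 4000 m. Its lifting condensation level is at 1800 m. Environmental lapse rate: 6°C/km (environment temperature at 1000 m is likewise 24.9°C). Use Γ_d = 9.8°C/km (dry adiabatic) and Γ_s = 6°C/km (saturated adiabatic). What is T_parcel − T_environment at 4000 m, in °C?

Parcel:
  From 1000 m to 1800 m (dry): cools by 9.8 × 0.8 = 7.84°C, giving 17.06°C.
  From 1800 m to 4000 m (saturated): cools by 6 × 2.2 = 13.2°C, giving 3.86°C.
Environment:
  From 1000 m to 4000 m (environment): cools by 6 × 3 = 18°C, giving 6.9°C.
T_parcel − T_env = 3.86 − 6.9 = -3.04°C

-3.04°C (parcel cooler than environment)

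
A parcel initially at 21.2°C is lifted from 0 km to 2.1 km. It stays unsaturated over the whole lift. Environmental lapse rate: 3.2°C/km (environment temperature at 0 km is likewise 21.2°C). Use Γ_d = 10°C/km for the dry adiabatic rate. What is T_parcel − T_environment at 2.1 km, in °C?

Parcel:
  0–2100 m, dry: Δz = 2.1 km ⇒ ΔT = -21°C; T = 0.2°C
Environment:
  0–2100 m, environment: Δz = 2.1 km ⇒ ΔT = -6.72°C; T = 14.48°C
T_parcel − T_env = 0.2 − 14.48 = -14.28°C

-14.28°C (parcel cooler than environment)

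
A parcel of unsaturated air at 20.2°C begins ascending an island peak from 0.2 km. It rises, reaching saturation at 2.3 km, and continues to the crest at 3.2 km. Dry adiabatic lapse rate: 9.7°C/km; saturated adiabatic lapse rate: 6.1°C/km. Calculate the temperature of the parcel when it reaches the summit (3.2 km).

200–2300 m, dry: Δz = 2.1 km ⇒ ΔT = -20.37°C; T = -0.17°C
2300–3200 m, saturated: Δz = 0.9 km ⇒ ΔT = -5.49°C; T = -5.66°C

-5.66°C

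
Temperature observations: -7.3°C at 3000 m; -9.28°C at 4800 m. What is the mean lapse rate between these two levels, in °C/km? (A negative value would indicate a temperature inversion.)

Γ = −ΔT/Δz = (-7.3 − (-9.28)) / (4800 − 3000) m
  = 1.98°C / 1.8 km = 1.1°C/km

1.1°C/km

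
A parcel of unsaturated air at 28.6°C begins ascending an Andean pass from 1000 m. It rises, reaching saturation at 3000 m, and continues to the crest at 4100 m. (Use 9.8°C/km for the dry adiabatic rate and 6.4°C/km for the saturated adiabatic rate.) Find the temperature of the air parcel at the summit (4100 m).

From 1000 m to 3000 m (dry): cools by 9.8 × 2 = 19.6°C, giving 9°C.
From 3000 m to 4100 m (saturated): cools by 6.4 × 1.1 = 7.04°C, giving 1.96°C.

1.96°C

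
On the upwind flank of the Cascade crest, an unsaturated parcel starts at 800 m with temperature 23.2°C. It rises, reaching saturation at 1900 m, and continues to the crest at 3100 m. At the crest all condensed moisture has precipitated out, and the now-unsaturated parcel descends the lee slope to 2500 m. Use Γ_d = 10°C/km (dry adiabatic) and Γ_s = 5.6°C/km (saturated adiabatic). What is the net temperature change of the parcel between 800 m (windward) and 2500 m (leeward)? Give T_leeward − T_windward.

800–1900 m, dry: Δz = 1.1 km ⇒ ΔT = -11°C; T = 12.2°C
1900–3100 m, saturated: Δz = 1.2 km ⇒ ΔT = -6.72°C; T = 5.48°C
3100–2500 m, dry descent: Δz = 0.6 km ⇒ ΔT = +6°C; T = 11.48°C
Net change vs windward start: 11.48 − 23.2 = -11.72°C

-11.72°C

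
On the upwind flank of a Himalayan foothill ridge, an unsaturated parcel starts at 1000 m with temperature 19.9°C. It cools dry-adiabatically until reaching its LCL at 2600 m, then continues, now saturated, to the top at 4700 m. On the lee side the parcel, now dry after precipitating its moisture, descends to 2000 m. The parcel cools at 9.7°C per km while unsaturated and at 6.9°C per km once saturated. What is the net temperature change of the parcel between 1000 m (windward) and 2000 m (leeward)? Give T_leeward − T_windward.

-3.82°C

1000 → 2600 m (dry, 9.7°C/km): ΔT = -9.7 × 1.6 = -15.52°C → T = 4.38°C
2600 → 4700 m (saturated, 6.9°C/km): ΔT = -6.9 × 2.1 = -14.49°C → T = -10.11°C
4700 → 2000 m (dry descent, 9.7°C/km): ΔT = +9.7 × 2.7 = +26.19°C → T = 16.08°C
Net change vs windward start: 16.08 − 19.9 = -3.82°C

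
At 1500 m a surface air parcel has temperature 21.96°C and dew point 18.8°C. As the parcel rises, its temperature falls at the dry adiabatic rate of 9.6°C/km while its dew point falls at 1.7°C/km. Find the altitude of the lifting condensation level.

1900 m

T and T_d converge at 9.6 − 1.7 = 7.9°C per km
Height above start = (21.96 − 18.8) / 7.9 = 0.4 km
LCL altitude = 1500 m + 400 m = 1900 m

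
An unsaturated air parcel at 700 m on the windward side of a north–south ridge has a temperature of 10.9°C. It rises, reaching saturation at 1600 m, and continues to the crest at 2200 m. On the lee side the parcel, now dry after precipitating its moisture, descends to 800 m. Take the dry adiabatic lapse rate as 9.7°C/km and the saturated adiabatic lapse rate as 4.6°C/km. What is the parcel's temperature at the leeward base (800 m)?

12.99°C

700–1600 m, dry: Δz = 0.9 km ⇒ ΔT = -8.73°C; T = 2.17°C
1600–2200 m, saturated: Δz = 0.6 km ⇒ ΔT = -2.76°C; T = -0.59°C
2200–800 m, dry descent: Δz = 1.4 km ⇒ ΔT = +13.58°C; T = 12.99°C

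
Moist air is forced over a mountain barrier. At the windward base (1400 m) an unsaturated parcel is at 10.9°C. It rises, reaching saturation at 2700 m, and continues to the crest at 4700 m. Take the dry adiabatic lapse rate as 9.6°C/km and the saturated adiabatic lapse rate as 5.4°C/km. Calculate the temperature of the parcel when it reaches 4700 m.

-12.38°C

1400 → 2700 m (dry, 9.6°C/km): ΔT = -9.6 × 1.3 = -12.48°C → T = -1.58°C
2700 → 4700 m (saturated, 5.4°C/km): ΔT = -5.4 × 2 = -10.8°C → T = -12.38°C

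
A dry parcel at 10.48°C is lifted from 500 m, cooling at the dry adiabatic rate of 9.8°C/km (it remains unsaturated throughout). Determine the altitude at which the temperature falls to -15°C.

Height above start = (10.48 − (-15)) / 9.8 = 2.6 km
Altitude = 500 m + 2600 m = 3100 m

3100 m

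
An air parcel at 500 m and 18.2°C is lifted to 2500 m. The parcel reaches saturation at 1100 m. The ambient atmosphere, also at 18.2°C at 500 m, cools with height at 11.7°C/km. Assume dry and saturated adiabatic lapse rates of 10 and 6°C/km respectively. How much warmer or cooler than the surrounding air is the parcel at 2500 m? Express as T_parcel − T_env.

+9°C (parcel warmer than environment)

Parcel:
  From 500 m to 1100 m (dry): cools by 10 × 0.6 = 6°C, giving 12.2°C.
  From 1100 m to 2500 m (saturated): cools by 6 × 1.4 = 8.4°C, giving 3.8°C.
Environment:
  From 500 m to 2500 m (environment): cools by 11.7 × 2 = 23.4°C, giving -5.2°C.
T_parcel − T_env = 3.8 − (-5.2) = +9°C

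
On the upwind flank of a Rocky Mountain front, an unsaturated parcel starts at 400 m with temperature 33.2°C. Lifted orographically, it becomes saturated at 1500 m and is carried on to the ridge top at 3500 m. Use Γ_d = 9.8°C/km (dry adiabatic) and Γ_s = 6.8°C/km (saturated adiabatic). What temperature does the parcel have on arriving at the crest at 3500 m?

Dry to 1500 m: -9.8 × 1.1 km = -10.78°C, so T = 22.42°C.
Saturated to 3500 m: -6.8 × 2 km = -13.6°C, so T = 8.82°C.

8.82°C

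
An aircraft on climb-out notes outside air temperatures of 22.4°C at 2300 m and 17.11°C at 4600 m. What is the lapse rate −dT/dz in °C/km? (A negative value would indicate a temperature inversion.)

2.3°C/km

Γ = −ΔT/Δz = (22.4 − 17.11) / (4600 − 2300) m
  = 5.29°C / 2.3 km = 2.3°C/km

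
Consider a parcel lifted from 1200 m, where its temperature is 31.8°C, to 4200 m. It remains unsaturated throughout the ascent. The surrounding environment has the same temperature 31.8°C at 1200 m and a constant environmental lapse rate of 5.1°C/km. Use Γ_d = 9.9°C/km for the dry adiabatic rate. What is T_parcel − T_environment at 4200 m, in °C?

Parcel:
  1200–4200 m, dry: Δz = 3 km ⇒ ΔT = -29.7°C; T = 2.1°C
Environment:
  1200–4200 m, environment: Δz = 3 km ⇒ ΔT = -15.3°C; T = 16.5°C
T_parcel − T_env = 2.1 − 16.5 = -14.4°C

-14.4°C (parcel cooler than environment)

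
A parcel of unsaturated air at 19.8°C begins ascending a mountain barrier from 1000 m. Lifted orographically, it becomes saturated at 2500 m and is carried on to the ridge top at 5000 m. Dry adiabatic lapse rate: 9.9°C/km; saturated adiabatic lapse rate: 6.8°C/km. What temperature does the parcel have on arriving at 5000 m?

-12.05°C

Dry to 2500 m: -9.9 × 1.5 km = -14.85°C, so T = 4.95°C.
Saturated to 5000 m: -6.8 × 2.5 km = -17°C, so T = -12.05°C.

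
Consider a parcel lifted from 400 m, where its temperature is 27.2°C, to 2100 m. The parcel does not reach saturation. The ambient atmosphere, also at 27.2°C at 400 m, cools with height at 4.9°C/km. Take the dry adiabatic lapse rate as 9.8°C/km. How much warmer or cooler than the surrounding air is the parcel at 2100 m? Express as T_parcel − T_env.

-8.33°C (parcel cooler than environment)

Parcel:
  From 400 m to 2100 m (dry): cools by 9.8 × 1.7 = 16.66°C, giving 10.54°C.
Environment:
  From 400 m to 2100 m (environment): cools by 4.9 × 1.7 = 8.33°C, giving 18.87°C.
T_parcel − T_env = 10.54 − 18.87 = -8.33°C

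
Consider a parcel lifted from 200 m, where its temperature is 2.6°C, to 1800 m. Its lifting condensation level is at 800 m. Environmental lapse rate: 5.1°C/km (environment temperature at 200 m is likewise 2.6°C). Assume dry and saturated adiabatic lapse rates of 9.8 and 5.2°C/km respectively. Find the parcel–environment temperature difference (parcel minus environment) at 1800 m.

-2.92°C (parcel cooler than environment)

Parcel:
  200–800 m, dry: Δz = 0.6 km ⇒ ΔT = -5.88°C; T = -3.28°C
  800–1800 m, saturated: Δz = 1 km ⇒ ΔT = -5.2°C; T = -8.48°C
Environment:
  200–1800 m, environment: Δz = 1.6 km ⇒ ΔT = -8.16°C; T = -5.56°C
T_parcel − T_env = -8.48 − (-5.56) = -2.92°C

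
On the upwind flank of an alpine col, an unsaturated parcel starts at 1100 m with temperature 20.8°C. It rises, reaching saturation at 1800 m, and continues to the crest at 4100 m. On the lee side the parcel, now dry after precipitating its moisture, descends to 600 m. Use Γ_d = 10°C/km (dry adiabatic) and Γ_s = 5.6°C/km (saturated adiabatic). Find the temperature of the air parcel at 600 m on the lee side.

35.92°C

1100 → 1800 m (dry, 10°C/km): ΔT = -10 × 0.7 = -7°C → T = 13.8°C
1800 → 4100 m (saturated, 5.6°C/km): ΔT = -5.6 × 2.3 = -12.88°C → T = 0.92°C
4100 → 600 m (dry descent, 10°C/km): ΔT = +10 × 3.5 = +35°C → T = 35.92°C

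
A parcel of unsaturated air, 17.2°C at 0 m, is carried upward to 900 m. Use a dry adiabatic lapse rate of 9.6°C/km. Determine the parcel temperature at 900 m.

From 0 m to 900 m (dry adiabatic): cools by 9.6 × 0.9 = 8.64°C, giving 8.56°C.

8.56°C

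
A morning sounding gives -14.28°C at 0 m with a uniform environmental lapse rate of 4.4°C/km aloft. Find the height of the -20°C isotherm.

Height above start = (-14.28 − (-20)) / 4.4 = 1.3 km
Altitude = 0 m + 1300 m = 1300 m

1300 m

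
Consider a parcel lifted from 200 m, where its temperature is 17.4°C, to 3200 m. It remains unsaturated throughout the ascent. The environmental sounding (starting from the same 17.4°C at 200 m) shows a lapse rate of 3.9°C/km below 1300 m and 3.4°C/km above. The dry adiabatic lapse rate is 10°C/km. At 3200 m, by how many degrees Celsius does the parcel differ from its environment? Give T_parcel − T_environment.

Parcel:
  200–3200 m, dry: Δz = 3 km ⇒ ΔT = -30°C; T = -12.6°C
Environment:
  200–1300 m, environment, lower layer: Δz = 1.1 km ⇒ ΔT = -4.29°C; T = 13.11°C
  1300–3200 m, environment, upper layer: Δz = 1.9 km ⇒ ΔT = -6.46°C; T = 6.65°C
T_parcel − T_env = -12.6 − 6.65 = -19.25°C

-19.25°C (parcel cooler than environment)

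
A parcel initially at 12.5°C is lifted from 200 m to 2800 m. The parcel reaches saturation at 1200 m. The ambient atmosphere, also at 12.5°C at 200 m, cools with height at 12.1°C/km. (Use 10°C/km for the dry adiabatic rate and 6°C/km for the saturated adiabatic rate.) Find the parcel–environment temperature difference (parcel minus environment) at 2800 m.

Parcel:
  200–1200 m, dry: Δz = 1 km ⇒ ΔT = -10°C; T = 2.5°C
  1200–2800 m, saturated: Δz = 1.6 km ⇒ ΔT = -9.6°C; T = -7.1°C
Environment:
  200–2800 m, environment: Δz = 2.6 km ⇒ ΔT = -31.46°C; T = -18.96°C
T_parcel − T_env = -7.1 − (-18.96) = +11.86°C

+11.86°C (parcel warmer than environment)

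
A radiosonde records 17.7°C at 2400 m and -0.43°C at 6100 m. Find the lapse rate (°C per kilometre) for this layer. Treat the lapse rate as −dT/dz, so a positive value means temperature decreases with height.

Γ = −ΔT/Δz = (17.7 − (-0.43)) / (6100 − 2400) m
  = 18.13°C / 3.7 km = 4.9°C/km

4.9°C/km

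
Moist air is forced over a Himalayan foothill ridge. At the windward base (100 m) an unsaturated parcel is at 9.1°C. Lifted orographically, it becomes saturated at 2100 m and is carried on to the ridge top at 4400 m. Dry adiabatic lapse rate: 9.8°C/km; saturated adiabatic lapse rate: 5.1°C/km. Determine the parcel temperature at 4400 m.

-22.23°C

100–2100 m, dry: Δz = 2 km ⇒ ΔT = -19.6°C; T = -10.5°C
2100–4400 m, saturated: Δz = 2.3 km ⇒ ΔT = -11.73°C; T = -22.23°C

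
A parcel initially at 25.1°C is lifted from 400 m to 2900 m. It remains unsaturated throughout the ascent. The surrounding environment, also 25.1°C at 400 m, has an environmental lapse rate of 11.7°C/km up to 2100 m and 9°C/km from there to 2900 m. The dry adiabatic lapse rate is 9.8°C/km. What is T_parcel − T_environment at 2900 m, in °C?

Parcel:
  Dry to 2900 m: -9.8 × 2.5 km = -24.5°C, so T = 0.6°C.
Environment:
  Environment, lower layer to 2100 m: -11.7 × 1.7 km = -19.89°C, so T = 5.21°C.
  Environment, upper layer to 2900 m: -9 × 0.8 km = -7.2°C, so T = -1.99°C.
T_parcel − T_env = 0.6 − (-1.99) = +2.59°C

+2.59°C (parcel warmer than environment)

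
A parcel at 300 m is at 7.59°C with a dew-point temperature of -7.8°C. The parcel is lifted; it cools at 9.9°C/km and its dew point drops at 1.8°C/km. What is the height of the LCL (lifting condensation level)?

2200 m

T and T_d converge at 9.9 − 1.8 = 8.1°C per km
Height above start = (7.59 − (-7.8)) / 8.1 = 1.9 km
LCL altitude = 300 m + 1900 m = 2200 m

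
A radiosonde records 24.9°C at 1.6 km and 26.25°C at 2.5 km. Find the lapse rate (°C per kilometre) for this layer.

Γ = −ΔT/Δz = (24.9 − 26.25) / (2500 − 1600) m
  = -1.35°C / 0.9 km = -1.5°C/km

-1.5°C/km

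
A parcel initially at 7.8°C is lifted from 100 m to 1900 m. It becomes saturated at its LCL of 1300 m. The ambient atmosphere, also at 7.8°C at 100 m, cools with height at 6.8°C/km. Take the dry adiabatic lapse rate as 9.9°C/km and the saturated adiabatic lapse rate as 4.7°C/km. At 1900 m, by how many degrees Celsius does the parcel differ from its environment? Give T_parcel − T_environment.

Parcel:
  100 → 1300 m (dry, 9.9°C/km): ΔT = -9.9 × 1.2 = -11.88°C → T = -4.08°C
  1300 → 1900 m (saturated, 4.7°C/km): ΔT = -4.7 × 0.6 = -2.82°C → T = -6.9°C
Environment:
  100 → 1900 m (environment, 6.8°C/km): ΔT = -6.8 × 1.8 = -12.24°C → T = -4.44°C
T_parcel − T_env = -6.9 − (-4.44) = -2.46°C

-2.46°C (parcel cooler than environment)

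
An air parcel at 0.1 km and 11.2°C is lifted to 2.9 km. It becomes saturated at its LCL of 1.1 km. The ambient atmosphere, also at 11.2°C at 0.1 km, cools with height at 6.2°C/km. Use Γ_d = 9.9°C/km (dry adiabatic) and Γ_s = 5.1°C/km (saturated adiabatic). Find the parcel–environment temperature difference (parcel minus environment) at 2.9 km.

Parcel:
  100 → 1100 m (dry, 9.9°C/km): ΔT = -9.9 × 1 = -9.9°C → T = 1.3°C
  1100 → 2900 m (saturated, 5.1°C/km): ΔT = -5.1 × 1.8 = -9.18°C → T = -7.88°C
Environment:
  100 → 2900 m (environment, 6.2°C/km): ΔT = -6.2 × 2.8 = -17.36°C → T = -6.16°C
T_parcel − T_env = -7.88 − (-6.16) = -1.72°C

-1.72°C (parcel cooler than environment)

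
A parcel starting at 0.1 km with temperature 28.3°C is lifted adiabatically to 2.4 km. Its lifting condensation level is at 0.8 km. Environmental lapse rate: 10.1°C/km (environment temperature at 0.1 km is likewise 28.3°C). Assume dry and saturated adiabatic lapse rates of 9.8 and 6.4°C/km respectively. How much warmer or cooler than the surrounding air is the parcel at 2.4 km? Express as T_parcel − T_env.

Parcel:
  Dry to 800 m: -9.8 × 0.7 km = -6.86°C, so T = 21.44°C.
  Saturated to 2400 m: -6.4 × 1.6 km = -10.24°C, so T = 11.2°C.
Environment:
  Environment to 2400 m: -10.1 × 2.3 km = -23.23°C, so T = 5.07°C.
T_parcel − T_env = 11.2 − 5.07 = +6.13°C

+6.13°C (parcel warmer than environment)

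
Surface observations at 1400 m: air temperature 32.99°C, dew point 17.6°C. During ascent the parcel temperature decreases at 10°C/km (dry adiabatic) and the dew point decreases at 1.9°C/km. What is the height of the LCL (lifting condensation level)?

3300 m

T and T_d converge at 10 − 1.9 = 8.1°C per km
Height above start = (32.99 − 17.6) / 8.1 = 1.9 km
LCL altitude = 1400 m + 1900 m = 3300 m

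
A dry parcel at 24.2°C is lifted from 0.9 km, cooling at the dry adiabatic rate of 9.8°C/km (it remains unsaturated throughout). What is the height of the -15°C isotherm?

Height above start = (24.2 − (-15)) / 9.8 = 4 km
Altitude = 900 m + 4000 m = 4900 m

4.9 km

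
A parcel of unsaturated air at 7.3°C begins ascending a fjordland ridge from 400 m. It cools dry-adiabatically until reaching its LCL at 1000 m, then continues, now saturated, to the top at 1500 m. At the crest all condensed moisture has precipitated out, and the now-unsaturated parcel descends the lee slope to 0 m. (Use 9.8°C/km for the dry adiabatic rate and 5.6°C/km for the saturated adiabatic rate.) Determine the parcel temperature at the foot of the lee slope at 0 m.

From 400 m to 1000 m (dry): cools by 9.8 × 0.6 = 5.88°C, giving 1.42°C.
From 1000 m to 1500 m (saturated): cools by 5.6 × 0.5 = 2.8°C, giving -1.38°C.
From 1500 m to 0 m (dry descent): warms by 9.8 × 1.5 = 14.7°C, giving 13.32°C.

13.32°C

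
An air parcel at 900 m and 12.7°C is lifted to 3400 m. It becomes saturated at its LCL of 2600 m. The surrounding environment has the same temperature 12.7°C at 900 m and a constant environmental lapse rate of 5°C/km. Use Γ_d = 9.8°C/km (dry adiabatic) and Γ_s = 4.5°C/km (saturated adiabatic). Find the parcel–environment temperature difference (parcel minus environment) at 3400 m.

-7.76°C (parcel cooler than environment)

Parcel:
  From 900 m to 2600 m (dry): cools by 9.8 × 1.7 = 16.66°C, giving -3.96°C.
  From 2600 m to 3400 m (saturated): cools by 4.5 × 0.8 = 3.6°C, giving -7.56°C.
Environment:
  From 900 m to 3400 m (environment): cools by 5 × 2.5 = 12.5°C, giving 0.2°C.
T_parcel − T_env = -7.56 − 0.2 = -7.76°C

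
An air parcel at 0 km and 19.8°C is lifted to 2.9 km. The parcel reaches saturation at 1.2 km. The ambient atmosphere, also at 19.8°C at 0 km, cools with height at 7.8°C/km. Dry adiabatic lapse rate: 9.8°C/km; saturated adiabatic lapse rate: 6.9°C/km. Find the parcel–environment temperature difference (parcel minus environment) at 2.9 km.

-0.87°C (parcel cooler than environment)

Parcel:
  0 → 1200 m (dry, 9.8°C/km): ΔT = -9.8 × 1.2 = -11.76°C → T = 8.04°C
  1200 → 2900 m (saturated, 6.9°C/km): ΔT = -6.9 × 1.7 = -11.73°C → T = -3.69°C
Environment:
  0 → 2900 m (environment, 7.8°C/km): ΔT = -7.8 × 2.9 = -22.62°C → T = -2.82°C
T_parcel − T_env = -3.69 − (-2.82) = -0.87°C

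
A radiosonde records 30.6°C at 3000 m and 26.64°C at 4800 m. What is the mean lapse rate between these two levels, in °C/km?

Γ = −ΔT/Δz = (30.6 − 26.64) / (4800 − 3000) m
  = 3.96°C / 1.8 km = 2.2°C/km

2.2°C/km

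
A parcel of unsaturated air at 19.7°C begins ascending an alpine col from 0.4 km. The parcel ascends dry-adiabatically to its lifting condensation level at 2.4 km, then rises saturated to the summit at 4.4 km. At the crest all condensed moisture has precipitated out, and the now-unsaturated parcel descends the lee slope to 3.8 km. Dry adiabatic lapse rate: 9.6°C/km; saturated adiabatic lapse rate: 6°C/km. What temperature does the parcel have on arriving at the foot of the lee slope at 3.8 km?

-5.74°C

From 400 m to 2400 m (dry): cools by 9.6 × 2 = 19.2°C, giving 0.5°C.
From 2400 m to 4400 m (saturated): cools by 6 × 2 = 12°C, giving -11.5°C.
From 4400 m to 3800 m (dry descent): warms by 9.6 × 0.6 = 5.76°C, giving -5.74°C.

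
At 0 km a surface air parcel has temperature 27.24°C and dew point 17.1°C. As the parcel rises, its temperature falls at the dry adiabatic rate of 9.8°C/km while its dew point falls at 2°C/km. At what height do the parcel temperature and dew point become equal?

T and T_d converge at 9.8 − 2 = 7.8°C per km
Height above start = (27.24 − 17.1) / 7.8 = 1.3 km
LCL altitude = 0 m + 1300 m = 1300 m

1.3 km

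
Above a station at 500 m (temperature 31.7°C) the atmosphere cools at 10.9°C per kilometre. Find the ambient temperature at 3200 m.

2.27°C

From 500 m to 3200 m (environmental): cools by 10.9 × 2.7 = 29.43°C, giving 2.27°C.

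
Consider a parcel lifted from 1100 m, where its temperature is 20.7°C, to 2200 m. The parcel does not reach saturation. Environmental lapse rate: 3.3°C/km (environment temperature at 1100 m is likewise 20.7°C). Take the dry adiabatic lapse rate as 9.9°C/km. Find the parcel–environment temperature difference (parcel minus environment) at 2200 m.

-7.26°C (parcel cooler than environment)

Parcel:
  1100–2200 m, dry: Δz = 1.1 km ⇒ ΔT = -10.89°C; T = 9.81°C
Environment:
  1100–2200 m, environment: Δz = 1.1 km ⇒ ΔT = -3.63°C; T = 17.07°C
T_parcel − T_env = 9.81 − 17.07 = -7.26°C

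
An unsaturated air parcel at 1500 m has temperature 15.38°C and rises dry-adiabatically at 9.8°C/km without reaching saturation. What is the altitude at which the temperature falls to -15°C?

Height above start = (15.38 − (-15)) / 9.8 = 3.1 km
Altitude = 1500 m + 3100 m = 4600 m

4600 m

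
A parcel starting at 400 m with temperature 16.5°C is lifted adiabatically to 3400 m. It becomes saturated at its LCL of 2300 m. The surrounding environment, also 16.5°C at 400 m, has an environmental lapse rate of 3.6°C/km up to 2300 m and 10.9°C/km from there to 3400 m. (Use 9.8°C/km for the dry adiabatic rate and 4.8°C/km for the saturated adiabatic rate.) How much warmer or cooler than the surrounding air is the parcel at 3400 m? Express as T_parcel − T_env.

Parcel:
  Dry to 2300 m: -9.8 × 1.9 km = -18.62°C, so T = -2.12°C.
  Saturated to 3400 m: -4.8 × 1.1 km = -5.28°C, so T = -7.4°C.
Environment:
  Environment, lower layer to 2300 m: -3.6 × 1.9 km = -6.84°C, so T = 9.66°C.
  Environment, upper layer to 3400 m: -10.9 × 1.1 km = -11.99°C, so T = -2.33°C.
T_parcel − T_env = -7.4 − (-2.33) = -5.07°C

-5.07°C (parcel cooler than environment)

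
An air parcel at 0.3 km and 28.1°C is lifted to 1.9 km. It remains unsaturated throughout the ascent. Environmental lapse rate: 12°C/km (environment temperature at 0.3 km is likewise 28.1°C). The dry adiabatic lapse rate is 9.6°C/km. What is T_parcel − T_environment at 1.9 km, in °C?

Parcel:
  300–1900 m, dry: Δz = 1.6 km ⇒ ΔT = -15.36°C; T = 12.74°C
Environment:
  300–1900 m, environment: Δz = 1.6 km ⇒ ΔT = -19.2°C; T = 8.9°C
T_parcel − T_env = 12.74 − 8.9 = +3.84°C

+3.84°C (parcel warmer than environment)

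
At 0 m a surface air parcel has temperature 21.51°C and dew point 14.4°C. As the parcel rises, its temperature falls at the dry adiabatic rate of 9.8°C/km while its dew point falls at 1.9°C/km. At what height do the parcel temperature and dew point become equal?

900 m

T and T_d converge at 9.8 − 1.9 = 7.9°C per km
Height above start = (21.51 − 14.4) / 7.9 = 0.9 km
LCL altitude = 0 m + 900 m = 900 m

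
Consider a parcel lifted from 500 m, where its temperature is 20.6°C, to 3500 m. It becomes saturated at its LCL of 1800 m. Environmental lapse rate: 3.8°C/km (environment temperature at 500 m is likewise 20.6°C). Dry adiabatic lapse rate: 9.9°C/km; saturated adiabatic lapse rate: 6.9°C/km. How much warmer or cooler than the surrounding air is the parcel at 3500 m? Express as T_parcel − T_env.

Parcel:
  500–1800 m, dry: Δz = 1.3 km ⇒ ΔT = -12.87°C; T = 7.73°C
  1800–3500 m, saturated: Δz = 1.7 km ⇒ ΔT = -11.73°C; T = -4°C
Environment:
  500–3500 m, environment: Δz = 3 km ⇒ ΔT = -11.4°C; T = 9.2°C
T_parcel − T_env = -4 − 9.2 = -13.2°C

-13.2°C (parcel cooler than environment)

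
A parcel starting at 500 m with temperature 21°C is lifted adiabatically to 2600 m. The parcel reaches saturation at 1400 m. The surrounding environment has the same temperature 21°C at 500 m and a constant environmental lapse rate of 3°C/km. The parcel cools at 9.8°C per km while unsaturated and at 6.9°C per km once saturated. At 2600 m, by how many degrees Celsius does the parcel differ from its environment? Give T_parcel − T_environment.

Parcel:
  Dry to 1400 m: -9.8 × 0.9 km = -8.82°C, so T = 12.18°C.
  Saturated to 2600 m: -6.9 × 1.2 km = -8.28°C, so T = 3.9°C.
Environment:
  Environment to 2600 m: -3 × 2.1 km = -6.3°C, so T = 14.7°C.
T_parcel − T_env = 3.9 − 14.7 = -10.8°C

-10.8°C (parcel cooler than environment)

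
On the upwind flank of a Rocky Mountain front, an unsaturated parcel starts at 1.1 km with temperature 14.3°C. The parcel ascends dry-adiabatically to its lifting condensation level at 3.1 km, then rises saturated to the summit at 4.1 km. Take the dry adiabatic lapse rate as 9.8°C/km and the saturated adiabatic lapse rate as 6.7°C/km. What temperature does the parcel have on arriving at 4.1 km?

1100–3100 m, dry: Δz = 2 km ⇒ ΔT = -19.6°C; T = -5.3°C
3100–4100 m, saturated: Δz = 1 km ⇒ ΔT = -6.7°C; T = -12°C

-12°C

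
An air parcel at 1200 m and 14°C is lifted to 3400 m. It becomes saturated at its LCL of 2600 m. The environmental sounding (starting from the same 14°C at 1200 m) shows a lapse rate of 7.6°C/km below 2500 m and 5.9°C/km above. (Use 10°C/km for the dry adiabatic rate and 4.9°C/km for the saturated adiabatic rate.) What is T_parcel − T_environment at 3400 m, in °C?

Parcel:
  From 1200 m to 2600 m (dry): cools by 10 × 1.4 = 14°C, giving 0°C.
  From 2600 m to 3400 m (saturated): cools by 4.9 × 0.8 = 3.92°C, giving -3.92°C.
Environment:
  From 1200 m to 2500 m (environment, lower layer): cools by 7.6 × 1.3 = 9.88°C, giving 4.12°C.
  From 2500 m to 3400 m (environment, upper layer): cools by 5.9 × 0.9 = 5.31°C, giving -1.19°C.
T_parcel − T_env = -3.92 − (-1.19) = -2.73°C

-2.73°C (parcel cooler than environment)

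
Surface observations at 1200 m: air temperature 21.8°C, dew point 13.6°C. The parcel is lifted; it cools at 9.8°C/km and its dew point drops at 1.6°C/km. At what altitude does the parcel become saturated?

2200 m

T and T_d converge at 9.8 − 1.6 = 8.2°C per km
Height above start = (21.8 − 13.6) / 8.2 = 1 km
LCL altitude = 1200 m + 1000 m = 2200 m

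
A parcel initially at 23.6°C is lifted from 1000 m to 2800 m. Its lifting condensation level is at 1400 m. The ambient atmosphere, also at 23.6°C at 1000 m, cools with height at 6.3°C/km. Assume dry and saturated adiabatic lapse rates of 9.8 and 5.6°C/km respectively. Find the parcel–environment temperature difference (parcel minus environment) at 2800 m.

-0.42°C (parcel cooler than environment)

Parcel:
  1000 → 1400 m (dry, 9.8°C/km): ΔT = -9.8 × 0.4 = -3.92°C → T = 19.68°C
  1400 → 2800 m (saturated, 5.6°C/km): ΔT = -5.6 × 1.4 = -7.84°C → T = 11.84°C
Environment:
  1000 → 2800 m (environment, 6.3°C/km): ΔT = -6.3 × 1.8 = -11.34°C → T = 12.26°C
T_parcel − T_env = 11.84 − 12.26 = -0.42°C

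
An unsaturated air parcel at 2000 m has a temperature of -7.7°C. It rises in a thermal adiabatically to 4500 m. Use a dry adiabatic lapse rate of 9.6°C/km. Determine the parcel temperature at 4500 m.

From 2000 m to 4500 m (dry adiabatic): cools by 9.6 × 2.5 = 24°C, giving -31.7°C.

-31.7°C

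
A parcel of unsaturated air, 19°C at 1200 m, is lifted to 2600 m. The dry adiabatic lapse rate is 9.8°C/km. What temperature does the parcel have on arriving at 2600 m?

5.28°C

Dry adiabatic to 2600 m: -9.8 × 1.4 km = -13.72°C, so T = 5.28°C.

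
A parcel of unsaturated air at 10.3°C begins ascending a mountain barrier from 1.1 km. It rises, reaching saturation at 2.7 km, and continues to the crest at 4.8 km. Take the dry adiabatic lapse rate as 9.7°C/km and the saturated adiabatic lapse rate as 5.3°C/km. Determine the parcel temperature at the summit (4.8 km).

-16.35°C

1100–2700 m, dry: Δz = 1.6 km ⇒ ΔT = -15.52°C; T = -5.22°C
2700–4800 m, saturated: Δz = 2.1 km ⇒ ΔT = -11.13°C; T = -16.35°C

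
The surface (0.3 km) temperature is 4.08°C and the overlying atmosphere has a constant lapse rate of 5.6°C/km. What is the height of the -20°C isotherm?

4.6 km

Height above start = (4.08 − (-20)) / 5.6 = 4.3 km
Altitude = 300 m + 4300 m = 4600 m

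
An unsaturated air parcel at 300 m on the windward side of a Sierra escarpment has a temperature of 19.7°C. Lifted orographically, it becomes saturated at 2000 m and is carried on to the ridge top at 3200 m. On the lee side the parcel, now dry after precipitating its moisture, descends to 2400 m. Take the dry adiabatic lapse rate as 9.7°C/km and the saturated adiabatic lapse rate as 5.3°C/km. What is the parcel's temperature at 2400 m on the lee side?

4.61°C

300 → 2000 m (dry, 9.7°C/km): ΔT = -9.7 × 1.7 = -16.49°C → T = 3.21°C
2000 → 3200 m (saturated, 5.3°C/km): ΔT = -5.3 × 1.2 = -6.36°C → T = -3.15°C
3200 → 2400 m (dry descent, 9.7°C/km): ΔT = +9.7 × 0.8 = +7.76°C → T = 4.61°C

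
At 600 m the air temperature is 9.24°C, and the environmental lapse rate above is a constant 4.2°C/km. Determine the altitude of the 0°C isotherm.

2800 m

Height above start = (9.24 − 0) / 4.2 = 2.2 km
Altitude = 600 m + 2200 m = 2800 m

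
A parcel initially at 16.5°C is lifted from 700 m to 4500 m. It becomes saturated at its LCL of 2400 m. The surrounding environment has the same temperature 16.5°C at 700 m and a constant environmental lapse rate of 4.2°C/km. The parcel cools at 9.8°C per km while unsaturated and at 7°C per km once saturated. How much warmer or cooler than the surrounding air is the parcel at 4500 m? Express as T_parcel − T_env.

-15.4°C (parcel cooler than environment)

Parcel:
  Dry to 2400 m: -9.8 × 1.7 km = -16.66°C, so T = -0.16°C.
  Saturated to 4500 m: -7 × 2.1 km = -14.7°C, so T = -14.86°C.
Environment:
  Environment to 4500 m: -4.2 × 3.8 km = -15.96°C, so T = 0.54°C.
T_parcel − T_env = -14.86 − 0.54 = -15.4°C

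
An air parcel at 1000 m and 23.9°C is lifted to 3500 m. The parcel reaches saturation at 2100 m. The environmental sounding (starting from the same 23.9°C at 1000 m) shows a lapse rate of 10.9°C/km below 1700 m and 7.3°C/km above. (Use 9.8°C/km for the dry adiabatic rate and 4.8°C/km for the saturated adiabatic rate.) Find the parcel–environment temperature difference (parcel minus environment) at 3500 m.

Parcel:
  1000 → 2100 m (dry, 9.8°C/km): ΔT = -9.8 × 1.1 = -10.78°C → T = 13.12°C
  2100 → 3500 m (saturated, 4.8°C/km): ΔT = -4.8 × 1.4 = -6.72°C → T = 6.4°C
Environment:
  1000 → 1700 m (environment, lower layer, 10.9°C/km): ΔT = -10.9 × 0.7 = -7.63°C → T = 16.27°C
  1700 → 3500 m (environment, upper layer, 7.3°C/km): ΔT = -7.3 × 1.8 = -13.14°C → T = 3.13°C
T_parcel − T_env = 6.4 − 3.13 = +3.27°C

+3.27°C (parcel warmer than environment)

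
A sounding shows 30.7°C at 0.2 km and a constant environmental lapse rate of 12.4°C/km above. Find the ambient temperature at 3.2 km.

From 200 m to 3200 m (environmental): cools by 12.4 × 3 = 37.2°C, giving -6.5°C.

-6.5°C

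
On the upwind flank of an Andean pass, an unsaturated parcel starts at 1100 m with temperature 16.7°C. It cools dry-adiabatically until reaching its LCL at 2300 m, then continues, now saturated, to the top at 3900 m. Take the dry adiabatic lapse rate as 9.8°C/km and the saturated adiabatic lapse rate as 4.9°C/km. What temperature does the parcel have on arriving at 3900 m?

-2.9°C

Dry to 2300 m: -9.8 × 1.2 km = -11.76°C, so T = 4.94°C.
Saturated to 3900 m: -4.9 × 1.6 km = -7.84°C, so T = -2.9°C.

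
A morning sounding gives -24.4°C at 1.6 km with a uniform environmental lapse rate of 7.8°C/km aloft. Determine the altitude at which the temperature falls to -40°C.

Height above start = (-24.4 − (-40)) / 7.8 = 2 km
Altitude = 1600 m + 2000 m = 3600 m

3.6 km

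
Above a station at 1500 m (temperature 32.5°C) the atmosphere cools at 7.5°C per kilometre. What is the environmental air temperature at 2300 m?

From 1500 m to 2300 m (environmental): cools by 7.5 × 0.8 = 6°C, giving 26.5°C.

26.5°C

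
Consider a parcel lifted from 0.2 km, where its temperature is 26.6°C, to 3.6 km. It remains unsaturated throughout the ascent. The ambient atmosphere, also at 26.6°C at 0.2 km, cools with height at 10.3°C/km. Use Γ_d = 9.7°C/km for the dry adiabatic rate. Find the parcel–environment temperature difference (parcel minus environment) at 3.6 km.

+2.04°C (parcel warmer than environment)

Parcel:
  200 → 3600 m (dry, 9.7°C/km): ΔT = -9.7 × 3.4 = -32.98°C → T = -6.38°C
Environment:
  200 → 3600 m (environment, 10.3°C/km): ΔT = -10.3 × 3.4 = -35.02°C → T = -8.42°C
T_parcel − T_env = -6.38 − (-8.42) = +2.04°C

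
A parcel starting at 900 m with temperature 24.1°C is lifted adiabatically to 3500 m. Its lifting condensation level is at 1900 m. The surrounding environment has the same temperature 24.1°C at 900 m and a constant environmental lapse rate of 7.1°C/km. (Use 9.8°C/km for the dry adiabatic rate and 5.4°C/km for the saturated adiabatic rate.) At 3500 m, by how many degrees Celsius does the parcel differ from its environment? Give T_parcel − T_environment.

+0.02°C (parcel warmer than environment)

Parcel:
  From 900 m to 1900 m (dry): cools by 9.8 × 1 = 9.8°C, giving 14.3°C.
  From 1900 m to 3500 m (saturated): cools by 5.4 × 1.6 = 8.64°C, giving 5.66°C.
Environment:
  From 900 m to 3500 m (environment): cools by 7.1 × 2.6 = 18.46°C, giving 5.64°C.
T_parcel − T_env = 5.66 − 5.64 = +0.02°C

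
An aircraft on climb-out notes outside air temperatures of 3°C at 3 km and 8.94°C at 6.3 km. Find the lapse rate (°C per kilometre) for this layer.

-1.8°C/km

Γ = −ΔT/Δz = (3 − 8.94) / (6300 − 3000) m
  = -5.94°C / 3.3 km = -1.8°C/km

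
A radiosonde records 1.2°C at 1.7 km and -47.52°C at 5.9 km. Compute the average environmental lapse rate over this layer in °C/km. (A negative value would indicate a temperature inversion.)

Γ = −ΔT/Δz = (1.2 − (-47.52)) / (5900 − 1700) m
  = 48.72°C / 4.2 km = 11.6°C/km

11.6°C/km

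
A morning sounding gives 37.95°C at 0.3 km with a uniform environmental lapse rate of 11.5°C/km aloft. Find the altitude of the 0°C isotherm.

3.6 km

Height above start = (37.95 − 0) / 11.5 = 3.3 km
Altitude = 300 m + 3300 m = 3600 m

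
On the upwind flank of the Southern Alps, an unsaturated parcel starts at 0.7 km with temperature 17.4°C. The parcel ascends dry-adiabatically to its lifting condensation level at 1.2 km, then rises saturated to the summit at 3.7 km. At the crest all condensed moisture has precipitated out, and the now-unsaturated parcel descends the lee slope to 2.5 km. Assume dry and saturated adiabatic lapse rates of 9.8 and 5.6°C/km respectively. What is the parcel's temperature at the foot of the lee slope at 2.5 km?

10.26°C

From 700 m to 1200 m (dry): cools by 9.8 × 0.5 = 4.9°C, giving 12.5°C.
From 1200 m to 3700 m (saturated): cools by 5.6 × 2.5 = 14°C, giving -1.5°C.
From 3700 m to 2500 m (dry descent): warms by 9.8 × 1.2 = 11.76°C, giving 10.26°C.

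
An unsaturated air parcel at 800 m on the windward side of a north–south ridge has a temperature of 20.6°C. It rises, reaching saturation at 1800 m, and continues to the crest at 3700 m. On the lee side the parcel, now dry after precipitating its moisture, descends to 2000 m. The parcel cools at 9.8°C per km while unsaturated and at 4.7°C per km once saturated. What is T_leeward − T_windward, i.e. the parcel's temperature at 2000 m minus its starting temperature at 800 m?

800 → 1800 m (dry, 9.8°C/km): ΔT = -9.8 × 1 = -9.8°C → T = 10.8°C
1800 → 3700 m (saturated, 4.7°C/km): ΔT = -4.7 × 1.9 = -8.93°C → T = 1.87°C
3700 → 2000 m (dry descent, 9.8°C/km): ΔT = +9.8 × 1.7 = +16.66°C → T = 18.53°C
Net change vs windward start: 18.53 − 20.6 = -2.07°C

-2.07°C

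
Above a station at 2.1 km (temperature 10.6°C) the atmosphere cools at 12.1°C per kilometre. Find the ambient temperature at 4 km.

-12.39°C

2100 → 4000 m (environmental, 12.1°C/km): ΔT = -12.1 × 1.9 = -22.99°C → T = -12.39°C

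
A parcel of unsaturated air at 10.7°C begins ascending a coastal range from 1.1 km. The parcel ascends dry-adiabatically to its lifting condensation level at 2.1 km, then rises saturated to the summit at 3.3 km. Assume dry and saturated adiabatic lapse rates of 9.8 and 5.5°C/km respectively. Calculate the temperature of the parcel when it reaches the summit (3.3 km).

1100–2100 m, dry: Δz = 1 km ⇒ ΔT = -9.8°C; T = 0.9°C
2100–3300 m, saturated: Δz = 1.2 km ⇒ ΔT = -6.6°C; T = -5.7°C

-5.7°C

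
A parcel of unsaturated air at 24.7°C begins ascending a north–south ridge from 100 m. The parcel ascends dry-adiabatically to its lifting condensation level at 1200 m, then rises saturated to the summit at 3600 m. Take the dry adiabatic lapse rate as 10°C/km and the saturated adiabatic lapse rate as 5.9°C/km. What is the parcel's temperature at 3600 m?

100–1200 m, dry: Δz = 1.1 km ⇒ ΔT = -11°C; T = 13.7°C
1200–3600 m, saturated: Δz = 2.4 km ⇒ ΔT = -14.16°C; T = -0.46°C

-0.46°C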